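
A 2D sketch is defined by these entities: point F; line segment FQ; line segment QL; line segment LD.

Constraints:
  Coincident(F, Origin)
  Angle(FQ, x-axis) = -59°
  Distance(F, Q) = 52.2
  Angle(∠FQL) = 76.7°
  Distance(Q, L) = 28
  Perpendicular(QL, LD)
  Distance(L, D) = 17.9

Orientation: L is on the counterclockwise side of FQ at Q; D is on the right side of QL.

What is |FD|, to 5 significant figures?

70.537

F is at the origin; FQ runs at -59.0° with length 52.2, so Q = 52.2·(cos -59.0°, sin -59.0°) = (26.885, -44.744). ∠FQL = 76.7°, so QL runs at -59.0° + (180° − 76.7°) = 44.300° from the x-axis; with |QL| = 28.0, L = Q + 28.0·(cos 44.300°, sin 44.300°) = (46.924, -25.189). QL ⟂ LD; with |LD| = 17.9 on the right of QL, D = L + 17.9·(0.69842, -0.71569) = (59.426, -37.999). Then |FD| = |D − F| = 70.537.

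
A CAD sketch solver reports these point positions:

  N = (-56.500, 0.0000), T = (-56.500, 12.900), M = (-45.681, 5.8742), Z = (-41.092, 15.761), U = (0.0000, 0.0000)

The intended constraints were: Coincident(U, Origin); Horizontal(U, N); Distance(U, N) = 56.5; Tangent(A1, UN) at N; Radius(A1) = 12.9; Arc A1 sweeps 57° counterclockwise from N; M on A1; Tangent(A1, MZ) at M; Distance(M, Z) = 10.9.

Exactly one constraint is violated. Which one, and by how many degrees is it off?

Tangent(A1, MZ) at M — off by 8.10°.

U = (0.00, 0.00) ✓; U.y = 0.00, N.y = 0.00 ✓; |UN| = 56.50 ✓; ∠(TN, NU) = 90.00° ✓; |TN| = 12.90 ✓; bearing(T→M) − bearing(T→N) = 57.00° ✓; |TM| = 12.90 ✓; ∠(TM, MZ) = 81.90° ✗; |MZ| = 10.90 ✓.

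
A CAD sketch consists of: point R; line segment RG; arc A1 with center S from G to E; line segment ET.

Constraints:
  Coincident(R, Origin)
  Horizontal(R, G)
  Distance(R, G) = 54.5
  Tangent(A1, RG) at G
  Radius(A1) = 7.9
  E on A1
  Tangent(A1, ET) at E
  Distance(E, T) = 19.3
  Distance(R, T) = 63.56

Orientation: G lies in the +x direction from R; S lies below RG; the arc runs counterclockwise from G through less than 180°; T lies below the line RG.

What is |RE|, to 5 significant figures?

48.963

Checks: ∠(SG, GR) = 90.00° ✓; |SE| = 7.900 ✓; ∠(SE, ET) = 90.00° ✓; |ET| = 19.30 ✓; |RT| = 63.56 ✓.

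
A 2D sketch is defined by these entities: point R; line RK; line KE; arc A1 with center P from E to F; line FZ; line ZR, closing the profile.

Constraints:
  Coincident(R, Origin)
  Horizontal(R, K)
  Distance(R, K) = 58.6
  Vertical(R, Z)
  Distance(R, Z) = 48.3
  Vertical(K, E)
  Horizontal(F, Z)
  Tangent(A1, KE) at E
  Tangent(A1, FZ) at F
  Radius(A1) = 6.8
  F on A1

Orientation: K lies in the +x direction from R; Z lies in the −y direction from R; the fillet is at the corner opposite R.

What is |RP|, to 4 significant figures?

66.37

R is at the origin; RK is horizontal with |RK| = 58.6 and K on the +x side, so K = (58.60, 0.000). R and Z share the same x with |RZ| = 48.3 and Z on the −y side, so Z = (0.000, -48.30). The virtual corner opposite R is at (58.60, -48.30). The tangent condition forces PE to be normal to KE and A1 meets FZ tangentially, so PF is at right angles to FZ, with radius 6.8, so the center P sits 6.8 in from both sides at P = (51.80, -41.50). Then |RP| = |P − R| = 66.37.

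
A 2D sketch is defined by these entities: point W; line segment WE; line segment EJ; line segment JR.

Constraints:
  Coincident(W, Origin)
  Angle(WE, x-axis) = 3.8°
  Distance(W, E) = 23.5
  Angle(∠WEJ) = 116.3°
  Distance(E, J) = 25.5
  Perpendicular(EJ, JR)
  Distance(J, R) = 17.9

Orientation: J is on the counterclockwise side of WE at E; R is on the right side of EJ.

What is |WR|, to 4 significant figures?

52.99

W is at the origin; WE runs at 3.8° with length 23.5, so E = 23.5·(cos 3.8°, sin 3.8°) = (23.45, 1.557). ∠WEJ = 116.3°, so EJ runs at 3.8° + (180° − 116.3°) = 67.50° from the x-axis; with |EJ| = 25.5, J = E + 25.5·(cos 67.50°, sin 67.50°) = (33.21, 25.12). EJ ⟂ JR; with |JR| = 17.9 on the right of EJ, R = J + 17.9·(0.9239, -0.3827) = (49.74, 18.27). Then |WR| = |R − W| = 52.99.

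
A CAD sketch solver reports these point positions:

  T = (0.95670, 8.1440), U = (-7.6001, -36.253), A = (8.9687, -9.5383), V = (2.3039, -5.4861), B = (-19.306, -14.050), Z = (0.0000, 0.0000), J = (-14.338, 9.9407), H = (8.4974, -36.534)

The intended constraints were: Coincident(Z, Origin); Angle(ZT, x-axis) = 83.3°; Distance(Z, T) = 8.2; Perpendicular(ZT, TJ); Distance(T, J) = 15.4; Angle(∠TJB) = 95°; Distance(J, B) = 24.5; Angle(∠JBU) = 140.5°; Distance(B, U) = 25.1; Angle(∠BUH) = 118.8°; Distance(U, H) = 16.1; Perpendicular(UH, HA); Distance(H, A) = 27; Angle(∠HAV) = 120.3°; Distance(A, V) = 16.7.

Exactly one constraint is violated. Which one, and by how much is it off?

Distance(A, V) = 16.7 — off by 8.90.

Z = (0.00, 0.00) ✓; ZT at 83.30° ✓; |ZT| = 8.200 ✓; ∠(ZT, TJ) = 90.00° ✓; |TJ| = 15.40 ✓; ∠TJB = 95.00° ✓; |JB| = 24.50 ✓; ∠JBU = 140.5° ✓; |BU| = 25.10 ✓; ∠BUH = 118.8° ✓; |UH| = 16.10 ✓; ∠(UH, HA) = 90.00° ✓; |HA| = 27.00 ✓; ∠HAV = 120.3° ✓; |AV| = 7.800 ✗.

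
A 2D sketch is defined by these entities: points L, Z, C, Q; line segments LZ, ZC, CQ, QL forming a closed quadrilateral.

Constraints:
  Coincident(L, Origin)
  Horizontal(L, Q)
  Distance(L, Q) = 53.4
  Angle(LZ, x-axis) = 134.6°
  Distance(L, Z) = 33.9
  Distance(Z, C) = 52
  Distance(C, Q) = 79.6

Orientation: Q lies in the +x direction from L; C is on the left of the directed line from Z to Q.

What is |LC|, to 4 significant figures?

65.81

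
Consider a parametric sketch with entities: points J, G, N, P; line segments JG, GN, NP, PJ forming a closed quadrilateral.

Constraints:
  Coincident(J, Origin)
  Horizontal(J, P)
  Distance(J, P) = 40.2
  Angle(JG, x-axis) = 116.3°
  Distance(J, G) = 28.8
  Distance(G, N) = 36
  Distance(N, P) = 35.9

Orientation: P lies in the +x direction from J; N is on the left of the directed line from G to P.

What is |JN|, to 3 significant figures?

38.8

J is at the origin; JP is horizontal with |JP| = 40.2 and P in +x, so P = (40.2, 0). JG runs at 116.3° with |JG| = 28.8, so G = (-12.8, 25.8). N is determined by |GN| = 36.0 and |NP| = 35.9 together: it lies at the intersection of circle(G, 36.0) and circle(P, 35.9). With |GP| = 58.9, the foot of the radical line on GP is 29.5 from G and the perpendicular offset is √(36.0² − 29.5²) = 20.6. Taking the left-of-GP solution: N = (22.8, 31.4).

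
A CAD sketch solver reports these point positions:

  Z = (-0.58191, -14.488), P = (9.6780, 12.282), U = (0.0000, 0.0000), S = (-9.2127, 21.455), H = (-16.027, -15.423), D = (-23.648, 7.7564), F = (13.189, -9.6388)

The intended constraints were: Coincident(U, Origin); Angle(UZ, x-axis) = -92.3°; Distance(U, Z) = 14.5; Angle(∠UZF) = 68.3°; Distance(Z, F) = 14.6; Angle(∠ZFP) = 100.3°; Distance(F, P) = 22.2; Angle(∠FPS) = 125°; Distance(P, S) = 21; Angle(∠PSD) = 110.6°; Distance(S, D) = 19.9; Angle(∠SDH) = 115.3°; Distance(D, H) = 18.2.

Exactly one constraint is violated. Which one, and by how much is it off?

Distance(D, H) = 18.2 — off by 6.20.

U = (0.00, 0.00) ✓; UZ at -92.30° ✓; |UZ| = 14.50 ✓; ∠UZF = 68.30° ✓; |ZF| = 14.60 ✓; ∠ZFP = 100.3° ✓; |FP| = 22.20 ✓; ∠FPS = 125.0° ✓; |PS| = 21.00 ✓; ∠PSD = 110.6° ✓; |SD| = 19.90 ✓; ∠SDH = 115.3° ✓; |DH| = 24.40 ✗.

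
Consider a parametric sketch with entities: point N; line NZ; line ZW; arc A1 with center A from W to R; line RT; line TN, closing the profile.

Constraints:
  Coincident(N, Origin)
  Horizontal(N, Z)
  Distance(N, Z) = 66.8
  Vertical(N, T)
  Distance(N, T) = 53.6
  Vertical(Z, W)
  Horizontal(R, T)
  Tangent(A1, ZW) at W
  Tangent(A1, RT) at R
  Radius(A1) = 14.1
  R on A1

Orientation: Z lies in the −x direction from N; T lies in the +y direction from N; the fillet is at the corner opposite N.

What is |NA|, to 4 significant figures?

65.86

NT is vertical with |NT| = 53.6 and T on the +y side, so T = (0.000, 53.60). The virtual corner opposite N is at (-66.80, 53.60). The tangent condition forces AW to be normal to ZW and the tangent condition forces AR to be normal to RT, with radius 14.1, so the center A sits 14.1 in from both sides at A = (-52.70, 39.50). Then |NA| = |A − N| = 65.86.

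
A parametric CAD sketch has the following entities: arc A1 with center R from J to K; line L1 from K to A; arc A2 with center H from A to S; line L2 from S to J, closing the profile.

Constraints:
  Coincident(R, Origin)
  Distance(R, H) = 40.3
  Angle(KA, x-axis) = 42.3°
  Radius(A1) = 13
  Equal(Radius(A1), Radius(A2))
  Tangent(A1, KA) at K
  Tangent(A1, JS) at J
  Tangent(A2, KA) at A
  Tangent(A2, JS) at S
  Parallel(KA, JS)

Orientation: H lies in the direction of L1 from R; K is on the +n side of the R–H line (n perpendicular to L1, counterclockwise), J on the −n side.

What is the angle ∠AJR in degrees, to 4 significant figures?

57.17°

The slot axis is L1's direction at 42.3°, so u = (cos 42.3°, sin 42.3°) = (0.7396, 0.6730) and n = (−sin 42.3°, cos 42.3°) = (-0.6730, 0.7396). R is at the origin and H lies 40.3 along u from R, so H = 40.3·u = (29.81, 27.12). Tangency of A1 to both parallel lines with radius 13.0 puts K and J at R ± 13.0·n: K = (-8.749, 9.615), J = (8.749, -9.615). Equal radii place A and S the same way about H: A = H + 13.0·n = (21.06, 36.74), S = H − 13.0·n = (38.56, 17.51). Then cos ∠AJR = JA·JR / (|JA||JR|), giving 57.17°.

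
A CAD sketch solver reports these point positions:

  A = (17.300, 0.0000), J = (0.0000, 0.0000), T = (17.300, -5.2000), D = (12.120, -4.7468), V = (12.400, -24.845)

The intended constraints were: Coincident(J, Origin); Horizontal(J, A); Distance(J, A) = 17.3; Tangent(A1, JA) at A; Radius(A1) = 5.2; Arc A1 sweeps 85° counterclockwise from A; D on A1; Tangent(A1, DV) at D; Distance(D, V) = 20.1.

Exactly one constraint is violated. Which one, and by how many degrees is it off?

Tangent(A1, DV) at D — off by 5.80°.

J = (0.00, 0.00) ✓; J.y = 0.00, A.y = 0.00 ✓; |JA| = 17.30 ✓; ∠(TA, AJ) = 90.00° ✓; |TA| = 5.200 ✓; bearing(T→D) − bearing(T→A) = 85.00° ✓; |TD| = 5.200 ✓; ∠(TD, DV) = 84.20° ✗; |DV| = 20.10 ✓.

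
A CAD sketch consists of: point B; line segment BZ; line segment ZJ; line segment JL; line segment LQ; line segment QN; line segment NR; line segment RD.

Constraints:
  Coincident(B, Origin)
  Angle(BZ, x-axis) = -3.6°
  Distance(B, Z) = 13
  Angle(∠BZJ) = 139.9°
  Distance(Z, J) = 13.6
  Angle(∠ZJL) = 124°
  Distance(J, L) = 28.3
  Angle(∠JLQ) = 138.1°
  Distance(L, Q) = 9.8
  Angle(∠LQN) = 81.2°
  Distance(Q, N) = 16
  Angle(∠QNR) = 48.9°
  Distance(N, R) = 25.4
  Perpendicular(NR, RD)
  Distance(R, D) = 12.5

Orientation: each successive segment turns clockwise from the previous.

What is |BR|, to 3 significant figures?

44.7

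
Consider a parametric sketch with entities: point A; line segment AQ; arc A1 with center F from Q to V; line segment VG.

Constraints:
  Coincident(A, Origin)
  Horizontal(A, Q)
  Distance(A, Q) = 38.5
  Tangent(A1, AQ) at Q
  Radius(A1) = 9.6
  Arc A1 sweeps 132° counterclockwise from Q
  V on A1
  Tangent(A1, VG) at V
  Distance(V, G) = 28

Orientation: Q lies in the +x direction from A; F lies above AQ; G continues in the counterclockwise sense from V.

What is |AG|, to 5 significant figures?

45.608

On A1, Q sits at bearing -90° from F; a 132° counterclockwise sweep puts V at bearing 42°, so V = F + 9.6·(cos 42°, sin 42°) = (45.634, 16.024). Since A1 is tangent to VG there, FV ⟂ VG, so VG runs along (−sin 42°, cos 42°); with |VG| = 28.0, G = (26.899, 36.832). Then |AG| = |G − A| = 45.608.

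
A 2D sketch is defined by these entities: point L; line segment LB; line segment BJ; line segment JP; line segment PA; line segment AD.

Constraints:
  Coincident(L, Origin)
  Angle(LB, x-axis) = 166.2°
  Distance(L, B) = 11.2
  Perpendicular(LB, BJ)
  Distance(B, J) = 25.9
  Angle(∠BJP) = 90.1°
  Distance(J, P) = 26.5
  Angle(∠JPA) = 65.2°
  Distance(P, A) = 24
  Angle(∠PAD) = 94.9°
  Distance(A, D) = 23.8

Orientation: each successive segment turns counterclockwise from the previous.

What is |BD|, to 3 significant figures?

13.6

∠JPA = 65.2° gives PA at 101° from the x-axis; with |PA| = 24.0, A = (4.13, -5.28). ∠PAD = 94.9° gives AD at -174° from the x-axis; with |AD| = 23.8, D = (-19.5, -7.77). Then |BD| = |D − B| = 13.6.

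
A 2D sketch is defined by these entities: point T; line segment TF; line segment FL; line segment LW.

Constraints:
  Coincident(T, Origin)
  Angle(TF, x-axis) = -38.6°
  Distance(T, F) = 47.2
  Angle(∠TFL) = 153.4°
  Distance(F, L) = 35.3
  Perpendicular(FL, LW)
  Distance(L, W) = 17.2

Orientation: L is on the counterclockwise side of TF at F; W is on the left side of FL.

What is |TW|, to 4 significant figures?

77.60

T is at the origin; TF runs at -38.6° with length 47.2, so F = 47.2·(cos -38.6°, sin -38.6°) = (36.89, -29.45). ∠TFL = 153.4°, so FL runs at -38.6° + (180° − 153.4°) = -12.00° from the x-axis; with |FL| = 35.3, L = F + 35.3·(cos -12.00°, sin -12.00°) = (71.42, -36.79). FL is perpendicular to LW; with |LW| = 17.2 on the left of FL, W = L + 17.2·(0.2079, 0.9781) = (74.99, -19.96). Then |TW| = |W − T| = 77.60.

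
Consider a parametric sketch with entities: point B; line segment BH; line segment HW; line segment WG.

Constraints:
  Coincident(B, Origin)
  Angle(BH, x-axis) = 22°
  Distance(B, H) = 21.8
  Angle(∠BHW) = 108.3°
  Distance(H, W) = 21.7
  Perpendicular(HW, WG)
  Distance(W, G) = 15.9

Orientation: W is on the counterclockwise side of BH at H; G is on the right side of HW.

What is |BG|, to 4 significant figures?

46.41

∠BHW = 108.3°, so HW runs at 22.0° + (180° − 108.3°) = 93.70° from the x-axis; with |HW| = 21.7, W = H + 21.7·(cos 93.70°, sin 93.70°) = (18.81, 29.82). HW is perpendicular to WG; with |WG| = 15.9 on the right of HW, G = W + 15.9·(0.9979, 0.06453) = (34.68, 30.85). Then |BG| = |G − B| = 46.41.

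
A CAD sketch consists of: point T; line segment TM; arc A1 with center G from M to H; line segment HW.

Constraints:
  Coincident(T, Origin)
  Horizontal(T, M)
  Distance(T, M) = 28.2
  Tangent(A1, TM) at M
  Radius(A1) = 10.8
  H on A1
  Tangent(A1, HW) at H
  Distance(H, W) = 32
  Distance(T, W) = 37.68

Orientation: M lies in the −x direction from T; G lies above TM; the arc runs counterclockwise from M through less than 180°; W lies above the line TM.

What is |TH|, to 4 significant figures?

19.40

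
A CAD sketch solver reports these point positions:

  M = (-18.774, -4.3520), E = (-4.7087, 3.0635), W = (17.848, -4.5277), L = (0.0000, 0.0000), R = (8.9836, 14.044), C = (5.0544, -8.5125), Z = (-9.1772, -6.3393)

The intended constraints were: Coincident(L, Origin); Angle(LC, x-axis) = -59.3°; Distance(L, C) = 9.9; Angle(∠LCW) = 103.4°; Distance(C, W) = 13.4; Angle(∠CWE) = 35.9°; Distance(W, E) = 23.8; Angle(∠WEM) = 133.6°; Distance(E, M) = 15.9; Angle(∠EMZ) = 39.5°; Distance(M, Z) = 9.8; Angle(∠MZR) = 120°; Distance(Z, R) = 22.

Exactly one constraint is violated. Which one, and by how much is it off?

Distance(Z, R) = 22 — off by 5.30.

L = (0.00, 0.00) ✓; LC at -59.30° ✓; |LC| = 9.900 ✓; ∠LCW = 103.4° ✓; |CW| = 13.40 ✓; ∠CWE = 35.90° ✓; |WE| = 23.80 ✓; ∠WEM = 133.6° ✓; |EM| = 15.90 ✓; ∠EMZ = 39.50° ✓; |MZ| = 9.800 ✓; ∠MZR = 120.0° ✓; |ZR| = 27.30 ✗.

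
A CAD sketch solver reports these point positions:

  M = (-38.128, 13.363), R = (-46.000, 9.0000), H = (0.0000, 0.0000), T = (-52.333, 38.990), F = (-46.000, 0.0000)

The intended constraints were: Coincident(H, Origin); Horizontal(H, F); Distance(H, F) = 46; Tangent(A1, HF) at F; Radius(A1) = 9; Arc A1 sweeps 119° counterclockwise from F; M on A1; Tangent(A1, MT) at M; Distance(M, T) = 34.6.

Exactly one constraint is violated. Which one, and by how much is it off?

Distance(M, T) = 34.6 — off by 5.30.

H = (0.00, 0.00) ✓; H.y = 0.00, F.y = 0.00 ✓; |HF| = 46.00 ✓; ∠(RF, FH) = 90.00° ✓; |RF| = 9.000 ✓; bearing(R→M) − bearing(R→F) = 119.0° ✓; |RM| = 9.000 ✓; ∠(RM, MT) = 90.00° ✓; |MT| = 29.30 ✗.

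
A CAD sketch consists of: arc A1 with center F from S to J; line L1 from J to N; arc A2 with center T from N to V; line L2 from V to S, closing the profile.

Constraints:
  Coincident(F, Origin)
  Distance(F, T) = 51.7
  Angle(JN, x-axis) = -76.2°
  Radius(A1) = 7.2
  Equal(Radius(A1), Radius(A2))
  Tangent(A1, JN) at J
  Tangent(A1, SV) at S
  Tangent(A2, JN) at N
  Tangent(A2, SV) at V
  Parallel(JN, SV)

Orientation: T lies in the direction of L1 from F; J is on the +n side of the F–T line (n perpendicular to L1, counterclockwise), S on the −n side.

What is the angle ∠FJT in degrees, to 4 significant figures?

82.07°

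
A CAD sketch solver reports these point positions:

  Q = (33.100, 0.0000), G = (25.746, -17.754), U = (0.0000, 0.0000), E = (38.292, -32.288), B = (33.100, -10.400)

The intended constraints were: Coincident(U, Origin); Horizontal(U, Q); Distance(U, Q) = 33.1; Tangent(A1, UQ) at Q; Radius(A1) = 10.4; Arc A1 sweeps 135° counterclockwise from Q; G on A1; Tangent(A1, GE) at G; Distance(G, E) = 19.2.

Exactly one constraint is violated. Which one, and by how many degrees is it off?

Tangent(A1, GE) at G — off by 4.20°.

U = (0.00, 0.00) ✓; U.y = 0.00, Q.y = 0.00 ✓; |UQ| = 33.10 ✓; ∠(BQ, QU) = 90.00° ✓; |BQ| = 10.40 ✓; bearing(B→G) − bearing(B→Q) = 135.0° ✓; |BG| = 10.40 ✓; ∠(BG, GE) = 94.20° ✗; |GE| = 19.20 ✓.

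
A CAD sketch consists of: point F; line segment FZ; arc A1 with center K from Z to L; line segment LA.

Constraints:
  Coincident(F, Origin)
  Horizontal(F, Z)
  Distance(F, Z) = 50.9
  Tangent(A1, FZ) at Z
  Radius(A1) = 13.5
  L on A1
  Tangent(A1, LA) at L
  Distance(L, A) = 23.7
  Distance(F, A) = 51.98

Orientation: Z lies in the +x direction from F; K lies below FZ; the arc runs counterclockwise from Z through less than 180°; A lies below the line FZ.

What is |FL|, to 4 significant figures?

39.64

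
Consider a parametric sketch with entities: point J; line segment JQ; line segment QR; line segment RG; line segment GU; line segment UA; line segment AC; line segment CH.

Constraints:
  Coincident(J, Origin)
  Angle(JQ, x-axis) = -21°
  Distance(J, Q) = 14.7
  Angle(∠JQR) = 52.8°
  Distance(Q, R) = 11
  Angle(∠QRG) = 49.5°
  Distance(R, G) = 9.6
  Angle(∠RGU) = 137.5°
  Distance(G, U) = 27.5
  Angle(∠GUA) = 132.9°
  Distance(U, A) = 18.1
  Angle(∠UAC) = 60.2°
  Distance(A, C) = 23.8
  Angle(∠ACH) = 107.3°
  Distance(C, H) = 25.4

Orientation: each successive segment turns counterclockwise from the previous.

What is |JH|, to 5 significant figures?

7.5189

J is at the origin; JQ runs at -21.0° with length 14.7, so Q = (13.724, -5.2680). ∠JQR = 52.8° gives QR at 106.20° from the x-axis; with |QR| = 11.0, R = (10.655, 5.2952). ∠QRG = 49.5° gives RG at -123.30° from the x-axis; with |RG| = 9.6, G = (5.3841, -2.7285). ∠RGU = 137.5° gives GU at -80.800° from the x-axis; with |GU| = 27.5, U = (9.7808, -29.875). ∠GUA = 132.9° gives UA at -33.700° from the x-axis; with |UA| = 18.1, A = (24.839, -39.917). ∠UAC = 60.2° gives AC at 86.100° from the x-axis; with |AC| = 23.8, C = (26.458, -16.173). ∠ACH = 107.3° gives CH at 158.80° from the x-axis; with |CH| = 25.4, H = (2.7770, -6.9873). Then |JH| = |H − J| = 7.5189.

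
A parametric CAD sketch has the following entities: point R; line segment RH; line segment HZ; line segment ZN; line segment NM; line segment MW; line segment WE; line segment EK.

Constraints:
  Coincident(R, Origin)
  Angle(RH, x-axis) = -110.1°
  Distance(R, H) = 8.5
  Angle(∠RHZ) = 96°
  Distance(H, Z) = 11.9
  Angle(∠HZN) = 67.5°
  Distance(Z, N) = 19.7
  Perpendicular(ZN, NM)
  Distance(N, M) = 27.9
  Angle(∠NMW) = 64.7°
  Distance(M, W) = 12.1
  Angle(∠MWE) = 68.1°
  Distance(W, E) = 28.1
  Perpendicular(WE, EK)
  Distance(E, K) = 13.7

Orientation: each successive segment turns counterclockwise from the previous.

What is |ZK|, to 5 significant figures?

41.037

R is at the origin; RH runs at -110.1° with length 8.5, so H = (-2.9211, -7.9823). ∠RHZ = 96.0° gives HZ at -26.100° from the x-axis; with |HZ| = 11.9, Z = (7.7654, -13.218). ∠HZN = 67.5° gives ZN at 86.400° from the x-axis; with |ZN| = 19.7, N = (9.0024, 6.4435). ZN ⟂ NM, so NM runs at 176.40°; with |NM| = 27.9, M = (-18.843, 8.1954). ∠NMW = 64.7° gives MW at -68.300° from the x-axis; with |MW| = 12.1, W = (-14.369, -3.0471). ∠MWE = 68.1° gives WE at 43.600° from the x-axis; with |WE| = 28.1, E = (5.9806, 16.331). WE is perpendicular to EK, so EK runs at 133.60°; with |EK| = 13.7, K = (-3.4672, 26.252). Then |ZK| = |K − Z| = 41.037.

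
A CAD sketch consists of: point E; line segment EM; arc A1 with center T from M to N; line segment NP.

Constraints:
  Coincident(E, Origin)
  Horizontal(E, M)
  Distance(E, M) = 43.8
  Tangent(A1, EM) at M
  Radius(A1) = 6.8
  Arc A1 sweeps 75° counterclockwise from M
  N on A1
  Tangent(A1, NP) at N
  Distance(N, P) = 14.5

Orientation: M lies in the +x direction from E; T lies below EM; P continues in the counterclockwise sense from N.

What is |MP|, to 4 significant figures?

21.66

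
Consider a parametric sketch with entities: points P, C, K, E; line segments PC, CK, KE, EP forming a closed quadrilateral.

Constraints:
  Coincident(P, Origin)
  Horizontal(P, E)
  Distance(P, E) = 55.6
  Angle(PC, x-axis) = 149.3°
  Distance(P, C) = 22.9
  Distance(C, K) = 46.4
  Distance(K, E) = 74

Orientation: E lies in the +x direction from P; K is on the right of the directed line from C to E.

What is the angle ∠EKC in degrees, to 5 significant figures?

74.600°

P is at the origin; P and E share the same y with |PE| = 55.6 and E in +x, so E = (55.6, 0). PC runs at 149.3° with |PC| = 22.9, so C = (-19.691, 11.691). K is determined by |CK| = 46.4 and |KE| = 74.0 together: it lies at the intersection of circle(C, 46.4) and circle(E, 74.0). With |CE| = 76.193, the foot of the radical line on CE is 16.290 from C and the perpendicular offset is √(46.4² − 16.290²) = 43.447. Taking the right-of-CE solution: K = (-10.260, -33.740).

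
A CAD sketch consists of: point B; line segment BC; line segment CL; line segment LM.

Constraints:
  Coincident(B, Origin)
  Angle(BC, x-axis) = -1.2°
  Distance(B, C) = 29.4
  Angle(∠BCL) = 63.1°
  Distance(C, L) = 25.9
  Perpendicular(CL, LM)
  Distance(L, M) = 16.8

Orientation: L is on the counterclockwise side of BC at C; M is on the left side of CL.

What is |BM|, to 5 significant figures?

15.730

B is at the origin; BC runs at -1.2° with length 29.4, so C = 29.4·(cos -1.2°, sin -1.2°) = (29.394, -0.61571). ∠BCL = 63.1°, so CL runs at -1.2° + (180° − 63.1°) = 115.70° from the x-axis; with |CL| = 25.9, L = C + 25.9·(cos 115.70°, sin 115.70°) = (18.162, 22.722). The perpendicularity gives LM at right angles to CL; with |LM| = 16.8 on the left of CL, M = L + 16.8·(-0.90108, -0.43366) = (3.0237, 15.437). Then |BM| = |M − B| = 15.730.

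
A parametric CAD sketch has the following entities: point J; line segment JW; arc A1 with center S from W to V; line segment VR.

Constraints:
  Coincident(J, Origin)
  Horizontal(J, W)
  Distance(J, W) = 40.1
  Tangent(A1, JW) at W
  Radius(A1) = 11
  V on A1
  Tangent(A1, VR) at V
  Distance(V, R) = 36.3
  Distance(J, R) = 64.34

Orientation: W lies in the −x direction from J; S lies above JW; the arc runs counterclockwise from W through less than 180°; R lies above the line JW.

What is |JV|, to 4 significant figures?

33.15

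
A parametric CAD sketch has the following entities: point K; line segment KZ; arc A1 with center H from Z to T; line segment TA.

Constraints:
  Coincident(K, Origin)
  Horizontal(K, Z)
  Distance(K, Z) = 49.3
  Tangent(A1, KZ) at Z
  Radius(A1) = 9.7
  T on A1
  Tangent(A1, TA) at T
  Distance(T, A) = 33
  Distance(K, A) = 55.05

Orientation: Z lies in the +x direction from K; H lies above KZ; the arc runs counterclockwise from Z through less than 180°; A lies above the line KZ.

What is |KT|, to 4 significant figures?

59.01

Checks: ∠(HZ, ZK) = 90.00° ✓; |HZ| = 9.700 ✓; |HT| = 9.700 ✓; ∠(HT, TA) = 90.00° ✓; |TA| = 33.00 ✓; |KA| = 55.05 ✓.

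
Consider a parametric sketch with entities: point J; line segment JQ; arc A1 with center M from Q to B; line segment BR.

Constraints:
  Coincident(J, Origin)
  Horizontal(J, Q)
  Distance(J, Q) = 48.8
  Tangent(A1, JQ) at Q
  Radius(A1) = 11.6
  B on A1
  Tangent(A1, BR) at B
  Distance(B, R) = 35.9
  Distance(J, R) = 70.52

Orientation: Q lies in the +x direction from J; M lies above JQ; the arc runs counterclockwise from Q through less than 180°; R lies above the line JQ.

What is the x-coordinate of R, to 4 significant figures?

50.43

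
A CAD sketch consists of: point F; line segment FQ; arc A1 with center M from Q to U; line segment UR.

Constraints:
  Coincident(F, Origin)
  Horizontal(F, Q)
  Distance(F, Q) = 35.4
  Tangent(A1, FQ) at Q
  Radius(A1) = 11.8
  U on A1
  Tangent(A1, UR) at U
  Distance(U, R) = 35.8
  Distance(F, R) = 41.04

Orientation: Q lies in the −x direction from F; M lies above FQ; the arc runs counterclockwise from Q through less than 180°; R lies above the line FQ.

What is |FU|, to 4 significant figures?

25.59

F is at the origin; FQ is horizontal with |FQ| = 35.4 and Q on the −x side, so Q = (-35.40, 0.000). Tangency of A1 to FQ means the radius MQ is perpendicular to FQ, so M = Q + (0, 11.8) = (-35.40, 11.80). Since MU ⟂ UR (tangency), |MR| = √(11.8² + 35.8²) = 37.69 regardless of where U sits on A1. So R lies on both circle(F, 41.04) and circle(M, 37.69); the above-FQ intersection is R = (-10.13, 39.77). U is the foot of the tangent from R: U = (-24.61, 7.028).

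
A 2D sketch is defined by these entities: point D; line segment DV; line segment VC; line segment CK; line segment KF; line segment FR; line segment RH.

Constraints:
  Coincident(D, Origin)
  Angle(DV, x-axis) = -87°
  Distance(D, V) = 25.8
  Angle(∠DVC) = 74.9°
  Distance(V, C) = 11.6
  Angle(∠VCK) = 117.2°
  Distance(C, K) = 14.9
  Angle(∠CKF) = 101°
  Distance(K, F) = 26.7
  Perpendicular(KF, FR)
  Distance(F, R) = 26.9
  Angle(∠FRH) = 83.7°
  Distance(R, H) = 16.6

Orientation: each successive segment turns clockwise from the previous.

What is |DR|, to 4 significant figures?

30.62

∠CKF = 101.0° gives KF at 26.10° from the x-axis; with |KF| = 26.7, F = (10.10, 2.799). KF ⟂ FR, so FR runs at -63.90°; with |FR| = 26.9, R = (21.94, -21.36). Then |DR| = |R − D| = 30.62.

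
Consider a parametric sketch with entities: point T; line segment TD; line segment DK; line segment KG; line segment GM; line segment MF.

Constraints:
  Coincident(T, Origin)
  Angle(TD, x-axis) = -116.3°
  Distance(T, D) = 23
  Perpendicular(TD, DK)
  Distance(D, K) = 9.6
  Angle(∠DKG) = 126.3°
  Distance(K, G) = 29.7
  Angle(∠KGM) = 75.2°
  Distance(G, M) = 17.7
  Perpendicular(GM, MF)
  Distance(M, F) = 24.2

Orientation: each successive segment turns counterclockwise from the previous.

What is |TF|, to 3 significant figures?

15.2

∠KGM = 75.2° gives GM at 132° from the x-axis; with |GM| = 17.7, M = (12.9, 1.91). GM ⟂ MF, so MF runs at -138°; with |MF| = 24.2, F = (-5.03, -14.3). Then |TF| = |F − T| = 15.2.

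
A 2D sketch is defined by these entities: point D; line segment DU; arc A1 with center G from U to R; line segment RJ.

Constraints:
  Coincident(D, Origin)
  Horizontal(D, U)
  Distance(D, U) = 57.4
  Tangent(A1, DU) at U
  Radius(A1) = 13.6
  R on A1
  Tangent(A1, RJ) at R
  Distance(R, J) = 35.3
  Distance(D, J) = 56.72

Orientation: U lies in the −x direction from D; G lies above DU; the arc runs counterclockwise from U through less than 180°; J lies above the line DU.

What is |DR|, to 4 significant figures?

45.39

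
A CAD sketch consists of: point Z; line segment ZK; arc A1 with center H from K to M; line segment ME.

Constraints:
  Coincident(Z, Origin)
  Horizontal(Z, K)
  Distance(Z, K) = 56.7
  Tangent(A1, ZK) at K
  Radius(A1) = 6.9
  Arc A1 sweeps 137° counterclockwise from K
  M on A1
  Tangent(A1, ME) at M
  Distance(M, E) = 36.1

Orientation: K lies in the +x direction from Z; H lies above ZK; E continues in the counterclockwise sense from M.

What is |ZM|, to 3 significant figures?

62.6

Z is at the origin; ZK is horizontal with |ZK| = 56.7 and K on the +x side, so K = (56.7, 0.00). Tangency of A1 to ZK means the radius HK is perpendicular to ZK, so H = K + (0, 6.9) = (56.7, 6.90). On A1, K sits at bearing -90° from H; a 137° counterclockwise sweep puts M at bearing 47°, so M = H + 6.9·(cos 47°, sin 47°) = (61.4, 11.9). Then |ZM| = |M − Z| = 62.6.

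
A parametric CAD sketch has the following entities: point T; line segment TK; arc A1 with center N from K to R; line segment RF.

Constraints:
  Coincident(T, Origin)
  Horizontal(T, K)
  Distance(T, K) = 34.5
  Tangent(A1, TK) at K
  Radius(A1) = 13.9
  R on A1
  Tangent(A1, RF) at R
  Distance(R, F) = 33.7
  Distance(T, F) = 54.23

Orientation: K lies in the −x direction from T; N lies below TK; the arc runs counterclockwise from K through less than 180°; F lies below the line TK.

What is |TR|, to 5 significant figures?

50.620

Checks: |NK| = 13.90 ✓; |NR| = 13.90 ✓; ∠(NR, RF) = 90.00° ✓; |RF| = 33.70 ✓; |TF| = 54.23 ✓.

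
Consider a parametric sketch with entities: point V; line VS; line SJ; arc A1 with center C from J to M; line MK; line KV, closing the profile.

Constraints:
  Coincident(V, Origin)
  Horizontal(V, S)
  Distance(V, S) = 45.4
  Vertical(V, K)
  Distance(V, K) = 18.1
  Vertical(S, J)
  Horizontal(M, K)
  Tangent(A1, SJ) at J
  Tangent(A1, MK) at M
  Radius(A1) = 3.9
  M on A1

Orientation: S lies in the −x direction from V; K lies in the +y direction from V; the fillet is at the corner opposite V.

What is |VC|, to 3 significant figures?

43.9

V is at the origin; V and S share the same y with |VS| = 45.4 and S on the −x side, so S = (-45.4, 0.00). V and K share the same x with |VK| = 18.1 and K on the +y side, so K = (0.00, 18.1). The virtual corner opposite V is at (-45.4, 18.1). Since A1 is tangent to SJ there, CJ ⟂ SJ and the tangent condition forces CM to be normal to MK, with radius 3.9, so the center C sits 3.9 in from both sides at C = (-41.5, 14.2). Then |VC| = |C − V| = 43.9.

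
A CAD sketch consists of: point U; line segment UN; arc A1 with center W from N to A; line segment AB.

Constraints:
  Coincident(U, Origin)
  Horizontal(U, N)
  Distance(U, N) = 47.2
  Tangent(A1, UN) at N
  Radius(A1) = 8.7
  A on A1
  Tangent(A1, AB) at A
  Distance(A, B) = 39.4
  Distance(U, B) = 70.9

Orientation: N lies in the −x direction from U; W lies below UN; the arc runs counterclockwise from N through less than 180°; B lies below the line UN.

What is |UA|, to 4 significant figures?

56.68

Checks: ∠(WN, NU) = 90.00° ✓; |WN| = 8.700 ✓; |WA| = 8.700 ✓; ∠(WA, AB) = 90.00° ✓; |AB| = 39.40 ✓; |UB| = 70.90 ✓.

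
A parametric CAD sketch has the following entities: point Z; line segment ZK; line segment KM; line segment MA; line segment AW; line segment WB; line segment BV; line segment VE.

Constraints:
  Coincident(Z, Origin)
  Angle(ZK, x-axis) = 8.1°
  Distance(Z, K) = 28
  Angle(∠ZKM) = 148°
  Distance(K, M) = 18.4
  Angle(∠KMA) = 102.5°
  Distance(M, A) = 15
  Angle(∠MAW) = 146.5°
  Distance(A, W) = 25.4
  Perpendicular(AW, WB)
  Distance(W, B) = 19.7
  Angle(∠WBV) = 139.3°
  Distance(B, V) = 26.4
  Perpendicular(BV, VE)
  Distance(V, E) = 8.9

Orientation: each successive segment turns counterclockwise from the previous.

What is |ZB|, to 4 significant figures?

24.32

Z is at the origin; ZK runs at 8.1° with length 28.0, so K = (27.72, 3.945). ∠ZKM = 148.0° gives KM at 40.10° from the x-axis; with |KM| = 18.4, M = (41.80, 15.80). ∠KMA = 102.5° gives MA at 117.6° from the x-axis; with |MA| = 15.0, A = (34.85, 29.09). ∠MAW = 146.5° gives AW at 151.1° from the x-axis; with |AW| = 25.4, W = (12.61, 41.37). The perpendicularity gives WB at right angles to AW, so WB runs at -118.9°; with |WB| = 19.7, B = (3.088, 24.12). Then |ZB| = |B − Z| = 24.32.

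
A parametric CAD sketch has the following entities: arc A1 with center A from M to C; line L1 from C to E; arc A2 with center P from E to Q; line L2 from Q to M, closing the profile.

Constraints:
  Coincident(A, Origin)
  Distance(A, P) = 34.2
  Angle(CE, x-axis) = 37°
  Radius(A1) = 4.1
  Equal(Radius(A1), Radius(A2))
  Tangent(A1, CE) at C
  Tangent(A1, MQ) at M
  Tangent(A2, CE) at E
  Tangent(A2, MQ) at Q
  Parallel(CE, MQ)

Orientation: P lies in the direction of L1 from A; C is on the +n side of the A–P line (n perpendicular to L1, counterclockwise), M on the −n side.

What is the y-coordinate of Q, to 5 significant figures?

17.308

The slot axis is L1's direction at 37.0°, so u = (cos 37.0°, sin 37.0°) = (0.79864, 0.60182) and n = (−sin 37.0°, cos 37.0°) = (-0.60182, 0.79864). A is at the origin and P lies 34.2 along u from A, so P = 34.2·u = (27.313, 20.582). Tangency of A1 to both parallel lines with radius 4.1 puts C and M at A ± 4.1·n: C = (-2.4674, 3.2744), M = (2.4674, -3.2744). Equal radii place E and Q the same way about P: E = P + 4.1·n = (24.846, 23.856), Q = P − 4.1·n = (29.781, 17.308). So Q.y = 17.308.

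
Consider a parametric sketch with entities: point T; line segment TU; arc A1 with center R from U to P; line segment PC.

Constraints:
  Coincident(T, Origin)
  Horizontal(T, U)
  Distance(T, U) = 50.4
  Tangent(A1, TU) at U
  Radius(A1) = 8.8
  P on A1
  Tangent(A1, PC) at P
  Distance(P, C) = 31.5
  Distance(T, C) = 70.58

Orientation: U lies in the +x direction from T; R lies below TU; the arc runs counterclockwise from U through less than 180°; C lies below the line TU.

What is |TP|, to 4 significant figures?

44.60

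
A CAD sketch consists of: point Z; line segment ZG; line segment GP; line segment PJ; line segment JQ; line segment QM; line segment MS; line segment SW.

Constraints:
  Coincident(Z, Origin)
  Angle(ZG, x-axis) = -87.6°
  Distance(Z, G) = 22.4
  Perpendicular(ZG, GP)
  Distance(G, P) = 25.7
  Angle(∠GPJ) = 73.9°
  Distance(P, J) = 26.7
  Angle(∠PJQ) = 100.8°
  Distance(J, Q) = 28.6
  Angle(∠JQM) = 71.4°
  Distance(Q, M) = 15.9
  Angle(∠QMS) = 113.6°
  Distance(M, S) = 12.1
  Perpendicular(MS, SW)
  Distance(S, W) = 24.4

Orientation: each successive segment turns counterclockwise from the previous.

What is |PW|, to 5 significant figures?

37.283

∠QMS = 113.6° gives MS at 2.7000° from the x-axis; with |MS| = 12.1, S = (8.9327, -13.500). MS ⟂ SW, so SW runs at 92.700°; with |SW| = 24.4, W = (7.7833, 10.873). Then |PW| = |W − P| = 37.283.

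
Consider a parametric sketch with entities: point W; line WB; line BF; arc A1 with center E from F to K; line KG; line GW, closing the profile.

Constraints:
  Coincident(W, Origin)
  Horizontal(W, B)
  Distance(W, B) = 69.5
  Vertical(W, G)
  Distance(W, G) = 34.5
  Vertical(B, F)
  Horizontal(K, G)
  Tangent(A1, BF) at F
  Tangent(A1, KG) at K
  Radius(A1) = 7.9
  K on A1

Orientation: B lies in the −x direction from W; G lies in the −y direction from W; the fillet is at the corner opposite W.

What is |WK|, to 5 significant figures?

70.603

The virtual corner opposite W is at (-69.500, -34.500). A1 meets BF tangentially, so EF is at right angles to BF and tangency of A1 to KG means the radius EK is perpendicular to KG, with radius 7.9, so the center E sits 7.9 in from both sides at E = (-61.600, -26.600). That places the tangent points at F = (-69.500, -26.600) on BF and K = (-61.600, -34.500) on KG. Then |WK| = |K − W| = 70.603.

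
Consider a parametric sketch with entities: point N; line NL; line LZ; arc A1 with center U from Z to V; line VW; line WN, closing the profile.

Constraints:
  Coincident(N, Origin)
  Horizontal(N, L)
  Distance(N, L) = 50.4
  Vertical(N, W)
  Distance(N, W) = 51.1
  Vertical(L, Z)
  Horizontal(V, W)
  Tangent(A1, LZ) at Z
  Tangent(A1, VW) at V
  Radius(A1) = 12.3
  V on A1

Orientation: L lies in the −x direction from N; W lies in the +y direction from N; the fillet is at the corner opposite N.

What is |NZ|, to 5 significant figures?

63.605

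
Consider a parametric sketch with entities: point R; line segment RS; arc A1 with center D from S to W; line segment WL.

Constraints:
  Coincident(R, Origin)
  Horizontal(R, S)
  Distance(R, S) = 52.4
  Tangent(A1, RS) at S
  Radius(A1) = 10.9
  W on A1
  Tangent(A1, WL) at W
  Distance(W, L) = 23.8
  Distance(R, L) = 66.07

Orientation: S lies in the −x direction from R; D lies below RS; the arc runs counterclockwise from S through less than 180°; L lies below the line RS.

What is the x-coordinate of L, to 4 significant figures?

-54.76

Checks: |DW| = 10.90 ✓; ∠(DW, WL) = 90.00° ✓; |WL| = 23.80 ✓; |RL| = 66.07 ✓.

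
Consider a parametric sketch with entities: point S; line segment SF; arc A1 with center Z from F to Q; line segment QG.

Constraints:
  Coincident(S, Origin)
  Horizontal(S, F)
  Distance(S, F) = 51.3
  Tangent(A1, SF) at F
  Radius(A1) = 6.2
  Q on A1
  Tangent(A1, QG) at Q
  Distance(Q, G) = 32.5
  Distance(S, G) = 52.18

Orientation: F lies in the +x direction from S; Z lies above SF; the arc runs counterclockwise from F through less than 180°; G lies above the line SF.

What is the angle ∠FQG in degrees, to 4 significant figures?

117.3°

Checks: |ZQ| = 6.200 ✓; ∠(ZQ, QG) = 90.00° ✓; |QG| = 32.50 ✓; |SG| = 52.18 ✓.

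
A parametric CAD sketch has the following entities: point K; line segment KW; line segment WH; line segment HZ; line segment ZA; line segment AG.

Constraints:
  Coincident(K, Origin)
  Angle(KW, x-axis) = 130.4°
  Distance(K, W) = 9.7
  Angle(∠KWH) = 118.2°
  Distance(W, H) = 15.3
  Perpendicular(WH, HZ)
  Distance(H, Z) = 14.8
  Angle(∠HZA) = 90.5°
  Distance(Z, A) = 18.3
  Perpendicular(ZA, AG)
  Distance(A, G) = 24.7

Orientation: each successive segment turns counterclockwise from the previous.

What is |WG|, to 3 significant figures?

10.3

K is at the origin; KW runs at 130.4° with length 9.7, so W = (-6.29, 7.39). ∠KWH = 118.2° gives WH at -168° from the x-axis; with |WH| = 15.3, H = (-21.2, 4.15). WH is perpendicular to HZ, so HZ runs at -77.8°; with |HZ| = 14.8, Z = (-18.1, -10.3). ∠HZA = 90.5° gives ZA at 11.7° from the x-axis; with |ZA| = 18.3, A = (-0.194, -6.60). ZA ⟂ AG, so AG runs at 102°; with |AG| = 24.7, G = (-5.20, 17.6). Then |WG| = |G − W| = 10.3.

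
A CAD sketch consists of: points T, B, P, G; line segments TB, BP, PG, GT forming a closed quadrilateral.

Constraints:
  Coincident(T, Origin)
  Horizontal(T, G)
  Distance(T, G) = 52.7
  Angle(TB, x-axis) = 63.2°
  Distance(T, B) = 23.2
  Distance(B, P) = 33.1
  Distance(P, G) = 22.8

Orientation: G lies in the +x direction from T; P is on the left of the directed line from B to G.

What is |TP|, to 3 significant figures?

48.3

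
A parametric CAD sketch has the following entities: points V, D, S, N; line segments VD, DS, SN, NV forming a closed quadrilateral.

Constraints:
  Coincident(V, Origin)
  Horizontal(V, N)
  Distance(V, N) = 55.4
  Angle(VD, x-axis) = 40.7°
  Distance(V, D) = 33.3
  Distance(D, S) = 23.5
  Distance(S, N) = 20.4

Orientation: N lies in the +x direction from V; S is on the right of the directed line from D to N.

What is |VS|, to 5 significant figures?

35.004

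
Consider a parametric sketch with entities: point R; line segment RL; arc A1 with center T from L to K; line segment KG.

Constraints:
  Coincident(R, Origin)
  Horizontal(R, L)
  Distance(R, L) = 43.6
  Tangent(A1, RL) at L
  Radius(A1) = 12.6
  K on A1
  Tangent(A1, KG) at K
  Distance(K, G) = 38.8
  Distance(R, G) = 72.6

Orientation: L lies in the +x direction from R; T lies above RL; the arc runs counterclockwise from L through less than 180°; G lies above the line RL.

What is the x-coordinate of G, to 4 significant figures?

49.68

R is at the origin; R and L share the same y with |RL| = 43.6 and L on the +x side, so L = (43.60, 0.000). Since A1 is tangent to RL there, TL ⟂ RL, so T = L + (0, 12.6) = (43.60, 12.60). Since TK ⟂ KG (tangency), |TG| = √(12.6² + 38.8²) = 40.79 regardless of where K sits on A1. So G lies on both circle(R, 72.6) and circle(T, 40.79); the above-RL intersection is G = (49.68, 52.94). K is the foot of the tangent from G: K = (56.03, 14.66).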